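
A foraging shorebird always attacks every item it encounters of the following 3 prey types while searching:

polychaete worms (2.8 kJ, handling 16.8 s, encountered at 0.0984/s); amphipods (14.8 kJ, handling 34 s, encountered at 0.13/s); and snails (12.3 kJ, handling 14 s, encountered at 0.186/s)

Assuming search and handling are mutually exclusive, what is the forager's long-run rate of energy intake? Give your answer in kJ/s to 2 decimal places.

R = (0.0984×2.8 + 0.13×14.8 + 0.186×12.3) / (1 + 0.0984×16.8 + 0.13×34 + 0.186×14) = 4.487/9.677 = 0.4637 kJ/s.

0.46 kJ/s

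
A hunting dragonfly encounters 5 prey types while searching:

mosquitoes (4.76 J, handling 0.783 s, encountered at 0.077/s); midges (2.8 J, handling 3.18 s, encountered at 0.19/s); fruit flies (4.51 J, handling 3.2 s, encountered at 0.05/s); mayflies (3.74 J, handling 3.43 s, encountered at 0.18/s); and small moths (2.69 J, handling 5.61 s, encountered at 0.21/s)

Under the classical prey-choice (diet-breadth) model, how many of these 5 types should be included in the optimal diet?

E/h in descending order: mosquitoes 6.08, fruit flies 1.41, mayflies 1.09, midges 0.881, small moths 0.48 J/s. The optimal diet is the largest prefix of this list for which every included type satisfies E_i/h_i > R on the types above it.
Rate on top 1: 0.3457. fruit flies: 1.41 > 0.3457 → include.
Rate on top 2: 0.4851. mayflies: 1.09 > 0.4851 → include.
Rate on top 3: 0.6885. midges: 0.881 > 0.6885 → include.
Rate on top 4: 0.736. small moths: 0.48 < 0.736 → exclude; stop.
Optimal diet: mosquitoes, fruit flies, mayflies, midges — 4 of 5 types.

4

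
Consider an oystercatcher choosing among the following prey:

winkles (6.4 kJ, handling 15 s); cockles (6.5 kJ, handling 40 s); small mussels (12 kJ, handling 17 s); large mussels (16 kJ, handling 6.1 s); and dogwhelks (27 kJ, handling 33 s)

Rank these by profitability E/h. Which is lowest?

cockles

Profitability E/h (kJ/s): winkles = 6.4/15 = 0.427, cockles = 6.5/40 = 0.163, small mussels = 12/17 = 0.706, large mussels = 16/6.1 = 2.62, dogwhelks = 27/33 = 0.818.
Ranked: large mussels > dogwhelks > small mussels > winkles > cockles.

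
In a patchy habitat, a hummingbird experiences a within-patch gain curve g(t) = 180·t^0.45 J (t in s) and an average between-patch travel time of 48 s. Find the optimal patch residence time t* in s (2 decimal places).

Maximise g(t)/(T+t): set derivative to zero → g'(t)(T+t) = g(t).
g'(t) = 0.45·180·t^-0.55. Setting 0.45·180·t^-0.55 = 180·t^0.45/(48+t) gives 0.45(48+t) = t, so 0.55·t = 0.45×48.
t* = 0.45×48/0.55 = 39.27 s.

39.27 s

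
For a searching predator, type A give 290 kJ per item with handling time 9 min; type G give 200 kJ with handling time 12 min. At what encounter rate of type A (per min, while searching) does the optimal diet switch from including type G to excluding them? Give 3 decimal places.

At the threshold, the rate on type A alone equals the profitability of type G: λ·290/(1 + λ·9) = 200/12 = 16.67.
Rearranging, λ(290 − 16.67×9) = 16.67, so λ = 16.67/140 = 0.119 per min.

0.119 per min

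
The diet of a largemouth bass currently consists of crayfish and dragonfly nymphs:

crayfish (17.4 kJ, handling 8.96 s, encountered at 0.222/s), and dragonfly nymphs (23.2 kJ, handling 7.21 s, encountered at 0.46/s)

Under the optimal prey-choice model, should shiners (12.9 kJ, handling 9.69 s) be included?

On crayfish and dragonfly nymphs alone, R = ΣλE/(1+Σλh) = 14.53/6.306 = 2.305 kJ/s.
Profitability of shiners: 12.9/9.69 = 1.331 kJ/s.
1.331 < 2.305, so adding shiners would lower the average — exclude it.

No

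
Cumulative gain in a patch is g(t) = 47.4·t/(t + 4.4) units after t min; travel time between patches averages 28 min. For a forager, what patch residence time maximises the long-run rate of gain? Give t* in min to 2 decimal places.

By the marginal value theorem, leave when the instantaneous gain rate g'(t) equals the habitat-wide average g(t)/(T + t).
g'(t) = 47.4·4.4/(t + 4.4)². Setting 47.4·4.4/(t+4.4)² = 47.4t/[(t+4.4)(28+t)] gives 4.4(28+t) = t(t+4.4), so t² = 4.4×28 = 123.2.
t* = √123.2 = 11.1 min.

11.10 min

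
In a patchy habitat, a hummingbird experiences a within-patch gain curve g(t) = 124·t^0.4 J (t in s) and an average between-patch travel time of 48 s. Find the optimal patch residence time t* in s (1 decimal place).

32.0 s

Optimal t* satisfies g'(t*) = g(t*)/(T + t*).
g'(t) = 0.4·124·t^-0.6. Setting 0.4·124·t^-0.6 = 124·t^0.4/(48+t) gives 0.4(48+t) = t, so 0.60·t = 0.4×48.
t* = 0.4×48/0.60 = 32 s.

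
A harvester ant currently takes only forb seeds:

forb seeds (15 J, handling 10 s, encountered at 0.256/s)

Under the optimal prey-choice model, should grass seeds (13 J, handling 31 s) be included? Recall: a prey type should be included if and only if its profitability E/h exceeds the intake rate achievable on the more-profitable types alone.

Intake rate on the current diet: R = (0.256×15) / (1 + 0.256×10) = 3.84/3.56 = 1.079 J/s.
grass seeds: E/h = 13/31 = 0.4194 J/s.
Since 0.4194 < R, time spent handling grass seeds is better spent searching.

No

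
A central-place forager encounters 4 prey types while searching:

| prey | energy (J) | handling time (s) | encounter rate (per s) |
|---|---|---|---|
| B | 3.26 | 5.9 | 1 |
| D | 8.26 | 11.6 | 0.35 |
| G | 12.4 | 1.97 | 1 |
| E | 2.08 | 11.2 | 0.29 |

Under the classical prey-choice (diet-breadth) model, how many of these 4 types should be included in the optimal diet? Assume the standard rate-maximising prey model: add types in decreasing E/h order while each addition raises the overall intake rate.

E/h in descending order: G 6.29, D 0.712, B 0.553, E 0.186 J/s. The optimal diet is the largest prefix of this list for which every included type satisfies E_i/h_i > R on the types above it.
Rate on top 1: 4.175. D: 0.712 < 4.175 → exclude; stop.
Optimal diet: G — 1 of 4 types.

1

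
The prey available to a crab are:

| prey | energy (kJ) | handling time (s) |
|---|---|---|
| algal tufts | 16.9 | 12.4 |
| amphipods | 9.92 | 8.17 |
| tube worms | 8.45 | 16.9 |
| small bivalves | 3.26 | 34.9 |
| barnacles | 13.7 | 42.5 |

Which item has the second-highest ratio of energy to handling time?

In descending order of E/h:
algal tufts: 16.9/12.4 = 1.36 kJ/s
amphipods: 9.92/8.17 = 1.21 kJ/s
tube worms: 8.45/16.9 = 0.5 kJ/s
barnacles: 13.7/42.5 = 0.322 kJ/s
small bivalves: 3.26/34.9 = 0.0934 kJ/s

amphipods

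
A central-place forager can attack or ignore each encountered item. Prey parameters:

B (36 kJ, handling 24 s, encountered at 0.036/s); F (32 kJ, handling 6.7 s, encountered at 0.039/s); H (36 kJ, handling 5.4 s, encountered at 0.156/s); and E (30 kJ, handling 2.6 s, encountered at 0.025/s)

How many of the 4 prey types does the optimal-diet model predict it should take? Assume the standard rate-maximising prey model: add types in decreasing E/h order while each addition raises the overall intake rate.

E/h in descending order: E 11.5, H 6.67, F 4.78, B 1.5 kJ/s. The optimal diet is the largest prefix of this list for which every included type satisfies E_i/h_i > R on the types above it.
Rate on top 1: 0.7042. H: 6.67 > 0.7042 → include.
Rate on top 2: 3.338. F: 4.78 > 3.338 → include.
Rate on top 3: 3.511. B: 1.5 < 3.511 → exclude; stop.
Optimal diet: E, H, F — 3 of 4 types.

3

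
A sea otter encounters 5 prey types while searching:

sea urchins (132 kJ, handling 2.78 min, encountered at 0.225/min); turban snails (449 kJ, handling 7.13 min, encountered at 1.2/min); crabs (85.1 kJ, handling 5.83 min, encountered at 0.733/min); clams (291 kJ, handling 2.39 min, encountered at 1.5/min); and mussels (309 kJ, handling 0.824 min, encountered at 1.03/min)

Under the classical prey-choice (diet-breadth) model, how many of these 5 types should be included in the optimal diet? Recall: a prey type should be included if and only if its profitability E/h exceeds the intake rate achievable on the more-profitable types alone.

E/h in descending order: mussels 375, clams 122, turban snails 63, sea urchins 47.5, crabs 14.6 kJ/min. The optimal diet is the largest prefix of this list for which every included type satisfies E_i/h_i > R on the types above it.
Rate on top 1: 172.2. clams: 122 < 172.2 → exclude; stop.
Optimal diet: mussels — 1 of 5 types.

1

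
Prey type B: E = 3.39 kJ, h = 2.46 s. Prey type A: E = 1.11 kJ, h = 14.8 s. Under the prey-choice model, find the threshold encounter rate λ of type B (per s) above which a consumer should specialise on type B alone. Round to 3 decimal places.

0.023 per s

The zero-one rule: include type A iff E₂/h₂ > λE₁/(1+λh₁). Equality gives the switch point.
λE₁h₂ = E₂ + λE₂h₁ ⇒ λ = E₂/(E₁h₂ − E₂h₁) = 1.11/(50.17 − 2.731) = 0.0234 per s.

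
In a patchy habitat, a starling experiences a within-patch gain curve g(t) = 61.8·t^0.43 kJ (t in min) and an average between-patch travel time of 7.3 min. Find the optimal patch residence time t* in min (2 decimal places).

5.51 min

Maximise g(t)/(T+t): set derivative to zero → g'(t)(T+t) = g(t).
g'(t) = 0.43·61.8·t^-0.57. Setting 0.43·61.8·t^-0.57 = 61.8·t^0.43/(7.3+t) gives 0.43(7.3+t) = t, so 0.57·t = 0.43×7.3.
t* = 0.43×7.3/0.57 = 5.507 min.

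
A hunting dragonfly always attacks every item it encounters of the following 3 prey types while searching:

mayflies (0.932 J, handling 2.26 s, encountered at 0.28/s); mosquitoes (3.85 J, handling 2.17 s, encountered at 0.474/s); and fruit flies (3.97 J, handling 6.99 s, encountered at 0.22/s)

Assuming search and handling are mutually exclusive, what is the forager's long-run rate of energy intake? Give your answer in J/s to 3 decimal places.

0.705 J/s

Energy encountered per unit search time: 0.28×0.932 + 0.474×3.85 + 0.22×3.97 = 2.959 J/s.
Handling time per unit search time: 0.28×2.26 + 0.474×2.17 + 0.22×6.99 = 3.199.
Rate = 2.959/(1 + 3.199) = 0.7047 J/s.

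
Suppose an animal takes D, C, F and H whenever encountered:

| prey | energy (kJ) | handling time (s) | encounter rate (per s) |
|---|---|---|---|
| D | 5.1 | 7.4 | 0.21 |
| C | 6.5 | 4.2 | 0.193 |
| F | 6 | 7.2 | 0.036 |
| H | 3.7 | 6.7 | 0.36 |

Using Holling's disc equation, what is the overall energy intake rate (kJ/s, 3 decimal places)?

R = Σλ_iE_i / (1 + Σλ_ih_i)
Numerator: 0.21×5.1 + 0.193×6.5 + 0.036×6 + 0.36×3.7 = 3.873
Denominator: 1 + 0.21×7.4 + 0.193×4.2 + 0.036×7.2 + 0.36×6.7 = 6.036
R = 3.873/6.036 = 0.6418 kJ/s

0.642 kJ/s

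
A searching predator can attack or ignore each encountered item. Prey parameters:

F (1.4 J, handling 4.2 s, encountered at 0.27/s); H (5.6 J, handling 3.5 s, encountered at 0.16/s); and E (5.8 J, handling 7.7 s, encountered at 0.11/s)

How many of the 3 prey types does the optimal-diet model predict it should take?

2

E/h in descending order: H 1.6, E 0.753, F 0.333 J/s. The optimal diet is the largest prefix of this list for which every included type satisfies E_i/h_i > R on the types above it.
Rate on top 1: 0.5744. E: 0.753 > 0.5744 → include.
Rate on top 2: 0.6373. F: 0.333 < 0.6373 → exclude; stop.
Optimal diet: H, E — 2 of 3 types.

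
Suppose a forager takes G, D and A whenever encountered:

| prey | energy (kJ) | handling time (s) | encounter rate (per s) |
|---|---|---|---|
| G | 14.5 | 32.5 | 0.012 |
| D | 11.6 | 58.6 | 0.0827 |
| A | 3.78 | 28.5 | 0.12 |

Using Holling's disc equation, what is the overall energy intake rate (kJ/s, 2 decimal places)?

0.16 kJ/s

Energy encountered per unit search time: 0.012×14.5 + 0.0827×11.6 + 0.12×3.78 = 1.587 kJ/s.
Handling time per unit search time: 0.012×32.5 + 0.0827×58.6 + 0.12×28.5 = 8.656.
Rate = 1.587/(1 + 8.656) = 0.1643 kJ/s.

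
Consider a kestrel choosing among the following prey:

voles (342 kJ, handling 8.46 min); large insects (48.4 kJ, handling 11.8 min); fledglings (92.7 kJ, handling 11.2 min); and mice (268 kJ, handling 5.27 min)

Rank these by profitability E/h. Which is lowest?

large insects

Profitability E/h (kJ/min): voles = 342/8.46 = 40.4, large insects = 48.4/11.8 = 4.1, fledglings = 92.7/11.2 = 8.28, mice = 268/5.27 = 50.9.
Ranked: mice > voles > fledglings > large insects.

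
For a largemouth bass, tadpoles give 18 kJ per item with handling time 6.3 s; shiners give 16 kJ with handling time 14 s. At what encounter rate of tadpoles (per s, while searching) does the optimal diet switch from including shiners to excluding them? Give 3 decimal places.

The zero-one rule: include shiners iff E₂/h₂ > λE₁/(1+λh₁). Equality gives the switch point.
λE₁h₂ = E₂ + λE₂h₁ ⇒ λ = E₂/(E₁h₂ − E₂h₁) = 16/(252 − 100.8) = 0.1058 per s.

0.106 per s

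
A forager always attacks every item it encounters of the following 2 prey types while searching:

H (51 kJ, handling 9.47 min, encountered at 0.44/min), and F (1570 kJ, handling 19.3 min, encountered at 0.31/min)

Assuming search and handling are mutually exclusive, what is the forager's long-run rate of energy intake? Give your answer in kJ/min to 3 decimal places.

45.664 kJ/min

Energy encountered per unit search time: 0.44×51 + 0.31×1570 = 509.1 kJ/min.
Handling time per unit search time: 0.44×9.47 + 0.31×19.3 = 10.15.
Rate = 509.1/(1 + 10.15) = 45.66 kJ/min.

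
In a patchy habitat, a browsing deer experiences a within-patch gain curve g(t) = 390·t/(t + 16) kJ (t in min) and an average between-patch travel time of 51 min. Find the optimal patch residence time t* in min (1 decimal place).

Optimal t* satisfies g'(t*) = g(t*)/(T + t*).
g'(t) = 390·16/(t + 16)². Setting 390·16/(t+16)² = 390t/[(t+16)(51+t)] gives 16(51+t) = t(t+16), so t² = 16×51 = 816.
t* = √816 = 28.57 min.

28.6 min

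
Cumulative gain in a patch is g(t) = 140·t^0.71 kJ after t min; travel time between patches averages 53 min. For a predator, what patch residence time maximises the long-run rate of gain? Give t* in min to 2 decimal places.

Maximise g(t)/(T+t): set derivative to zero → g'(t)(T+t) = g(t).
g'(t) = 0.71·140·t^-0.29. Setting 0.71·140·t^-0.29 = 140·t^0.71/(53+t) gives 0.71(53+t) = t, so 0.29·t = 0.71×53.
t* = 0.71×53/0.29 = 129.8 min.

129.76 min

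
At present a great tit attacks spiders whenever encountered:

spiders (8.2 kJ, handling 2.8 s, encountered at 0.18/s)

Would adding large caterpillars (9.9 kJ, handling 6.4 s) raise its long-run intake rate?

Yes

Current rate: (0.18×8.2)/(1 + 0.18×2.8) = 0.9814 kJ/s.
large caterpillars: E/h = 9.9/6.4 = 1.547 kJ/s.
Since 1.547 > R, including large caterpillars increases the long-run rate.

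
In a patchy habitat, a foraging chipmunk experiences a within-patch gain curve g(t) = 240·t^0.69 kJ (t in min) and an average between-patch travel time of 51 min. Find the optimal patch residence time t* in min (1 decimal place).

113.5 min

Optimal t* satisfies g'(t*) = g(t*)/(T + t*).
g'(t) = 0.69·240·t^-0.31. Setting 0.69·240·t^-0.31 = 240·t^0.69/(51+t) gives 0.69(51+t) = t, so 0.31·t = 0.69×51.
t* = 0.69×51/0.31 = 113.5 min.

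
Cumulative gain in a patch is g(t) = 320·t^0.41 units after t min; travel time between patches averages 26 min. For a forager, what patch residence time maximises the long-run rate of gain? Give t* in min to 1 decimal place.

18.1 min

By the marginal value theorem, leave when the instantaneous gain rate g'(t) equals the habitat-wide average g(t)/(T + t).
g'(t) = 0.41·320·t^-0.59. Setting 0.41·320·t^-0.59 = 320·t^0.41/(26+t) gives 0.41(26+t) = t, so 0.59·t = 0.41×26.
t* = 0.41×26/0.59 = 18.07 min.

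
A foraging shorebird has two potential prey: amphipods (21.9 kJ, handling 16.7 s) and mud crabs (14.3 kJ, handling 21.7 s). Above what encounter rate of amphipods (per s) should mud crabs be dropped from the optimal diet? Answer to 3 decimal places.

0.060 per s

Drop mud crabs once their profitability E₂/h₂ falls below the rate achievable on amphipods alone: E₂/h₂ = λE₁/(1 + λh₁).
Solve for λ: λE₁h₂ = E₂(1 + λh₁) → λ(E₁h₂ − E₂h₁) = E₂ → λ = E₂/(E₁h₂ − E₂h₁).
λ = 14.3/(21.9×21.7 − 14.3×16.7) = 14.3/236.4 = 0.06049 per s.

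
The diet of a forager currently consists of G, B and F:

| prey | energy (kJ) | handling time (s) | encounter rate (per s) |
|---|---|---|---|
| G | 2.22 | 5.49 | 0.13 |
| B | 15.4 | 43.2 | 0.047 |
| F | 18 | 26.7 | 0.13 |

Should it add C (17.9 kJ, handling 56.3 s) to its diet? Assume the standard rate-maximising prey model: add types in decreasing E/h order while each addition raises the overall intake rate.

No

Current rate: (0.13×2.22 + 0.047×15.4 + 0.13×18)/(1 + 0.13×5.49 + 0.047×43.2 + 0.13×26.7) = 0.4646 kJ/s.
Profitability of C: 17.9/56.3 = 0.3179 kJ/s.
0.3179 < 0.4646, so adding C would lower the average — exclude it.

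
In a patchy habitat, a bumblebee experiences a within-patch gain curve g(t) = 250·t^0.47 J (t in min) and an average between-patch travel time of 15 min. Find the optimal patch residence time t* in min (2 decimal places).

13.30 min

Optimal t* satisfies g'(t*) = g(t*)/(T + t*).
g'(t) = 0.47·250·t^-0.53. Setting 0.47·250·t^-0.53 = 250·t^0.47/(15+t) gives 0.47(15+t) = t, so 0.53·t = 0.47×15.
t* = 0.47×15/0.53 = 13.3 min.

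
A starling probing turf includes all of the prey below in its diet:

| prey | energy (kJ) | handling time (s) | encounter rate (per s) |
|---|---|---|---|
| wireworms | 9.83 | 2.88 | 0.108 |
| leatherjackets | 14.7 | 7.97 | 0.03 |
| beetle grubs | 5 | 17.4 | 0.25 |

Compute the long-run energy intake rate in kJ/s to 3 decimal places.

0.467 kJ/s

R = Σλ_iE_i / (1 + Σλ_ih_i)
Numerator: 0.108×9.83 + 0.03×14.7 + 0.25×5 = 2.753
Denominator: 1 + 0.108×2.88 + 0.03×7.97 + 0.25×17.4 = 5.9
R = 2.753/5.9 = 0.4665 kJ/s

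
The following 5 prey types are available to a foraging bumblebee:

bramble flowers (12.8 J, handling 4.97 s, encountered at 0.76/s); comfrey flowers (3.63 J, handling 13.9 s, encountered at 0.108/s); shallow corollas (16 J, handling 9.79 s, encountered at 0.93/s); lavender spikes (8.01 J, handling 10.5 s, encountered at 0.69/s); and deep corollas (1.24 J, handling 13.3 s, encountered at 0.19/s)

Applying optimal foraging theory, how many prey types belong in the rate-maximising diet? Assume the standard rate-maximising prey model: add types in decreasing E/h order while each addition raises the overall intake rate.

1

E/h in descending order: bramble flowers 2.58, shallow corollas 1.63, lavender spikes 0.763, comfrey flowers 0.261, deep corollas 0.0932 J/s. The optimal diet is the largest prefix of this list for which every included type satisfies E_i/h_i > R on the types above it.
Rate on top 1: 2.036. shallow corollas: 1.63 < 2.036 → exclude; stop.
Optimal diet: bramble flowers — 1 of 5 types.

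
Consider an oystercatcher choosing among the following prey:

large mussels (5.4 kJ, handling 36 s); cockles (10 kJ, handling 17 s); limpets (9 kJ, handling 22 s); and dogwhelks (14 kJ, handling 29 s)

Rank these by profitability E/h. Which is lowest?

Profitability E/h (kJ/s): large mussels = 5.4/36 = 0.15, cockles = 10/17 = 0.588, limpets = 9/22 = 0.409, dogwhelks = 14/29 = 0.483.
Ranked: cockles > dogwhelks > limpets > large mussels.

large mussels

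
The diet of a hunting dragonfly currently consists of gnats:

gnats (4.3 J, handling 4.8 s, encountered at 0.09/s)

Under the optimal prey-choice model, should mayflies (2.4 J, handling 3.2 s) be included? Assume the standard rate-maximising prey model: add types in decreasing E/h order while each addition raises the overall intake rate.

On gnats alone, R = ΣλE/(1+Σλh) = 0.387/1.432 = 0.2703 J/s.
Profitability of mayflies: 2.4/3.2 = 0.75 J/s.
0.75 > 0.2703, so adding mayflies raises the average — include it.

Yes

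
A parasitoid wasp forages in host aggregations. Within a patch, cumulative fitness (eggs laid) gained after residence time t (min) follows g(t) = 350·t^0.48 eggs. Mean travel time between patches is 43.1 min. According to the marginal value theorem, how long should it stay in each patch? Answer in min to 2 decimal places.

39.78 min

Optimal t* satisfies g'(t*) = g(t*)/(T + t*).
g'(t) = 0.48·350·t^-0.52. Setting 0.48·350·t^-0.52 = 350·t^0.48/(43.1+t) gives 0.48(43.1+t) = t, so 0.52·t = 0.48×43.1.
t* = 0.48×43.1/0.52 = 39.78 min.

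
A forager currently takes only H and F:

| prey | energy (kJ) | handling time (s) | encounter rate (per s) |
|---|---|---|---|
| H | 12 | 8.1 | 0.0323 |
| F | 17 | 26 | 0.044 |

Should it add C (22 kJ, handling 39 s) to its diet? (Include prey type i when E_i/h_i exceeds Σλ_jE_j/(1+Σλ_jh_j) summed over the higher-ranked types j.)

Yes

Intake rate on the current diet: R = (0.0323×12 + 0.044×17) / (1 + 0.0323×8.1 + 0.044×26) = 1.136/2.406 = 0.4721 kJ/s.
Profitability of C: 22/39 = 0.5641 kJ/s.
0.5641 > 0.4721, so adding C raises the average — include it.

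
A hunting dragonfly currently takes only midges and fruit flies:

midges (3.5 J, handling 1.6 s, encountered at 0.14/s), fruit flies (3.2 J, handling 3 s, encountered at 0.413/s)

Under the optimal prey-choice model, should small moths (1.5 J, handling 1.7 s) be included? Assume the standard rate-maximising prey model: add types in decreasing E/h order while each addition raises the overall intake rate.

Yes

Current rate: (0.14×3.5 + 0.413×3.2)/(1 + 0.14×1.6 + 0.413×3) = 0.7355 J/s.
Profitability of small moths: 1.5/1.7 = 0.8824 J/s.
0.8824 > 0.7355, so adding small moths raises the average — include it.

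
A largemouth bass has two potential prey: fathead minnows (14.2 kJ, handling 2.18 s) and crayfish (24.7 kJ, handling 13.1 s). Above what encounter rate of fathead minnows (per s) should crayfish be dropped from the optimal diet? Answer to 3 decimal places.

0.187 per s

The zero-one rule: include crayfish iff E₂/h₂ > λE₁/(1+λh₁). Equality gives the switch point.
λE₁h₂ = E₂ + λE₂h₁ ⇒ λ = E₂/(E₁h₂ − E₂h₁) = 24.7/(186 − 53.85) = 0.1869 per s.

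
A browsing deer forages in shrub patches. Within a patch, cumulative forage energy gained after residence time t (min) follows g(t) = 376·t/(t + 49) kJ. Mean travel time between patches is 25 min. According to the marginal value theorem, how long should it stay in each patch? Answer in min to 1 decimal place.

Optimal t* satisfies g'(t*) = g(t*)/(T + t*).
g'(t) = 376·49/(t + 49)². Setting 376·49/(t+49)² = 376t/[(t+49)(25+t)] gives 49(25+t) = t(t+49), so t² = 49×25 = 1225.
t* = √1225 = 35 min.

35.0 min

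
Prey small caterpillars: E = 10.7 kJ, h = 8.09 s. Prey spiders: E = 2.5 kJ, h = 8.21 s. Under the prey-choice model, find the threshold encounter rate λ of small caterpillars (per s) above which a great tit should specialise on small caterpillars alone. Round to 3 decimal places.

At the threshold, the rate on small caterpillars alone equals the profitability of spiders: λ·10.7/(1 + λ·8.09) = 2.5/8.21 = 0.3045.
Rearranging, λ(10.7 − 0.3045×8.09) = 0.3045, so λ = 0.3045/8.237 = 0.03697 per s.

0.037 per s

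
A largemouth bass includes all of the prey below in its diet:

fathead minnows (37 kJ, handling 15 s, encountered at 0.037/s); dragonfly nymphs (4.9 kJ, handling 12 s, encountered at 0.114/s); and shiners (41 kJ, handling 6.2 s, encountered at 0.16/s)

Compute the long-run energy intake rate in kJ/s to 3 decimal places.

Energy encountered per unit search time: 0.037×37 + 0.114×4.9 + 0.16×41 = 8.488 kJ/s.
Handling time per unit search time: 0.037×15 + 0.114×12 + 0.16×6.2 = 2.915.
Rate = 8.488/(1 + 2.915) = 2.168 kJ/s.

2.168 kJ/s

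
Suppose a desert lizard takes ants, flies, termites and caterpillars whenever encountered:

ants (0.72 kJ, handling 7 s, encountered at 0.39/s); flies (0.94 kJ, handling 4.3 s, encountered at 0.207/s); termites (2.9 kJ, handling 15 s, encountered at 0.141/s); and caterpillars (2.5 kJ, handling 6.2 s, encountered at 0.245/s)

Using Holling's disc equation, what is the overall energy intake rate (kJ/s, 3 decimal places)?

Energy encountered per unit search time: 0.39×0.72 + 0.207×0.94 + 0.141×2.9 + 0.245×2.5 = 1.497 kJ/s.
Handling time per unit search time: 0.39×7 + 0.207×4.3 + 0.141×15 + 0.245×6.2 = 7.254.
Rate = 1.497/(1 + 7.254) = 0.1813 kJ/s.

0.181 kJ/s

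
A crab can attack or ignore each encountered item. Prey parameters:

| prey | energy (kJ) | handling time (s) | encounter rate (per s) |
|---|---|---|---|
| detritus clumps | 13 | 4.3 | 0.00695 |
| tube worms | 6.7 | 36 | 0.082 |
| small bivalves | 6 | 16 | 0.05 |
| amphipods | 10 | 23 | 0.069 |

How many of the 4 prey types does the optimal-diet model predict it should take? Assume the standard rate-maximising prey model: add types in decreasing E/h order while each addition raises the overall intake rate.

E/h in descending order: detritus clumps 3.02, amphipods 0.435, small bivalves 0.375, tube worms 0.186 kJ/s. The optimal diet is the largest prefix of this list for which every included type satisfies E_i/h_i > R on the types above it.
Rate on top 1: 0.08773. amphipods: 0.435 > 0.08773 → include.
Rate on top 2: 0.2982. small bivalves: 0.375 > 0.2982 → include.
Rate on top 3: 0.3162. tube worms: 0.186 < 0.3162 → exclude; stop.
Optimal diet: detritus clumps, amphipods, small bivalves — 3 of 4 types.

3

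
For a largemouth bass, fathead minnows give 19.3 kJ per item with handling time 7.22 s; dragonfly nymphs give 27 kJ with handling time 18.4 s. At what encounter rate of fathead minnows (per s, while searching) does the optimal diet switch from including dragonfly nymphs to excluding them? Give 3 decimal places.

0.169 per s

Drop dragonfly nymphs once their profitability E₂/h₂ falls below the rate achievable on fathead minnows alone: E₂/h₂ = λE₁/(1 + λh₁).
Solve for λ: λE₁h₂ = E₂(1 + λh₁) → λ(E₁h₂ − E₂h₁) = E₂ → λ = E₂/(E₁h₂ − E₂h₁).
λ = 27/(19.3×18.4 − 27×7.22) = 27/160.2 = 0.1686 per s.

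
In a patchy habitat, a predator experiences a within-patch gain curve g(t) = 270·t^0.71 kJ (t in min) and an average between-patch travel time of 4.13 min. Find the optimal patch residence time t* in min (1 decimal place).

By the marginal value theorem, leave when the instantaneous gain rate g'(t) equals the habitat-wide average g(t)/(T + t).
g'(t) = 0.71·270·t^-0.29. Setting 0.71·270·t^-0.29 = 270·t^0.71/(4.13+t) gives 0.71(4.13+t) = t, so 0.29·t = 0.71×4.13.
t* = 0.71×4.13/0.29 = 10.11 min.

10.1 min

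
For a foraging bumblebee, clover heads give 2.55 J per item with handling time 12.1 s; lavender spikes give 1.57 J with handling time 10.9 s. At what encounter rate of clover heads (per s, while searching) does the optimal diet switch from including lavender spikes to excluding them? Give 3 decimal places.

Drop lavender spikes once their profitability E₂/h₂ falls below the rate achievable on clover heads alone: E₂/h₂ = λE₁/(1 + λh₁).
Solve for λ: λE₁h₂ = E₂(1 + λh₁) → λ(E₁h₂ − E₂h₁) = E₂ → λ = E₂/(E₁h₂ − E₂h₁).
λ = 1.57/(2.55×10.9 − 1.57×12.1) = 1.57/8.798 = 0.1784 per s.

0.178 per s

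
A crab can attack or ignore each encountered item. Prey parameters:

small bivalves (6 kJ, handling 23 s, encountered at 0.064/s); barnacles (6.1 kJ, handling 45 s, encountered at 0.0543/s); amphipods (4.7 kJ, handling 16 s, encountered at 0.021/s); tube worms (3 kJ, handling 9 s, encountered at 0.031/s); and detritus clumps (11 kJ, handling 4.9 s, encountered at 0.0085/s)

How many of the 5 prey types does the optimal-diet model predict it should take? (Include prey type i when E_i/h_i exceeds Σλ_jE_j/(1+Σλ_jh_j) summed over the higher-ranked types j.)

E/h in descending order: detritus clumps 2.24, tube worms 0.333, amphipods 0.294, small bivalves 0.261, barnacles 0.136 kJ/s. The optimal diet is the largest prefix of this list for which every included type satisfies E_i/h_i > R on the types above it.
Rate on top 1: 0.08976. tube worms: 0.333 > 0.08976 → include.
Rate on top 2: 0.1412. amphipods: 0.294 > 0.1412 → include.
Rate on top 3: 0.1722. small bivalves: 0.261 > 0.1722 → include.
Rate on top 4: 0.2139. barnacles: 0.136 < 0.2139 → exclude; stop.
Optimal diet: detritus clumps, tube worms, amphipods, small bivalves — 4 of 5 types.

4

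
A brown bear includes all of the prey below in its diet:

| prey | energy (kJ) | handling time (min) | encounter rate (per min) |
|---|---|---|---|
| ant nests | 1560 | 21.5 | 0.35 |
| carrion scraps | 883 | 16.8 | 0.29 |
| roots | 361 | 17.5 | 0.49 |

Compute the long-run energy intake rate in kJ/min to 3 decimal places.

R = Σλ_iE_i / (1 + Σλ_ih_i)
Numerator: 0.35×1560 + 0.29×883 + 0.49×361 = 979
Denominator: 1 + 0.35×21.5 + 0.29×16.8 + 0.49×17.5 = 21.97
R = 979/21.97 = 44.55 kJ/min

44.555 kJ/min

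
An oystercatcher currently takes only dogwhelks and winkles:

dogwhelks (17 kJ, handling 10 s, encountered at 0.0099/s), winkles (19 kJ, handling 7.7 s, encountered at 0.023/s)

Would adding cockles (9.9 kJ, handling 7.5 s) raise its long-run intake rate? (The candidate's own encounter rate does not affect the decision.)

Current rate: (0.0099×17 + 0.023×19)/(1 + 0.0099×10 + 0.023×7.7) = 0.4743 kJ/s.
Profitability of cockles: 9.9/7.5 = 1.32 kJ/s.
Since 1.32 > R, including cockles increases the long-run rate.

Yes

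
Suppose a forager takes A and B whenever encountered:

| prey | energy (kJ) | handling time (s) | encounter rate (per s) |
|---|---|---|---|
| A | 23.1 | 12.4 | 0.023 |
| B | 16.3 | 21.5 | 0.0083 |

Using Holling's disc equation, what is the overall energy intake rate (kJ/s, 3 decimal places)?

Energy encountered per unit search time: 0.023×23.1 + 0.0083×16.3 = 0.6666 kJ/s.
Handling time per unit search time: 0.023×12.4 + 0.0083×21.5 = 0.4636.
Rate = 0.6666/(1 + 0.4636) = 0.4554 kJ/s.

0.455 kJ/s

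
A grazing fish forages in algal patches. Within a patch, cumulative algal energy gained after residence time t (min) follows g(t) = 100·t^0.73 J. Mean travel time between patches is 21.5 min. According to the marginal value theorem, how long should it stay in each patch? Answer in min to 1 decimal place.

Maximise g(t)/(T+t): set derivative to zero → g'(t)(T+t) = g(t).
g'(t) = 0.73·100·t^-0.27. Setting 0.73·100·t^-0.27 = 100·t^0.73/(21.5+t) gives 0.73(21.5+t) = t, so 0.27·t = 0.73×21.5.
t* = 0.73×21.5/0.27 = 58.13 min.

58.1 min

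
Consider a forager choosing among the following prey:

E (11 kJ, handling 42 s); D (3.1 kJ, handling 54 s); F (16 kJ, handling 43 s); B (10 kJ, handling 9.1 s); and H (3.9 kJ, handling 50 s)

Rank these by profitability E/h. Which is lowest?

In descending order of E/h:
B: 10/9.1 = 1.1 kJ/s
F: 16/43 = 0.372 kJ/s
E: 11/42 = 0.262 kJ/s
H: 3.9/50 = 0.078 kJ/s
D: 3.1/54 = 0.0574 kJ/s

D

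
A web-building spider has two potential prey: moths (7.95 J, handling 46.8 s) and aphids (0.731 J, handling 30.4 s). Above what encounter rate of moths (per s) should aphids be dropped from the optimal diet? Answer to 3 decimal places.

0.004 per s

The zero-one rule: include aphids iff E₂/h₂ > λE₁/(1+λh₁). Equality gives the switch point.
λE₁h₂ = E₂ + λE₂h₁ ⇒ λ = E₂/(E₁h₂ − E₂h₁) = 0.731/(241.7 − 34.21) = 0.003523 per s.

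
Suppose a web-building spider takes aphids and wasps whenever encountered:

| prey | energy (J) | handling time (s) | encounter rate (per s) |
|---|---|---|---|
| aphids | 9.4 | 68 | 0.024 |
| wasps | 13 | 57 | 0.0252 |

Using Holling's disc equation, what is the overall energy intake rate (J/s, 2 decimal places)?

0.14 J/s

R = Σλ_iE_i / (1 + Σλ_ih_i)
Numerator: 0.024×9.4 + 0.0252×13 = 0.5532
Denominator: 1 + 0.024×68 + 0.0252×57 = 4.068
R = 0.5532/4.068 = 0.136 J/s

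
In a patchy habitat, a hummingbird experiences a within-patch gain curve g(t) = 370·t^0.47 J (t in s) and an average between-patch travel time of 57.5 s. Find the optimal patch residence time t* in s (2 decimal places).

50.99 s

By the marginal value theorem, leave when the instantaneous gain rate g'(t) equals the habitat-wide average g(t)/(T + t).
g'(t) = 0.47·370·t^-0.53. Setting 0.47·370·t^-0.53 = 370·t^0.47/(57.5+t) gives 0.47(57.5+t) = t, so 0.53·t = 0.47×57.5.
t* = 0.47×57.5/0.53 = 50.99 s.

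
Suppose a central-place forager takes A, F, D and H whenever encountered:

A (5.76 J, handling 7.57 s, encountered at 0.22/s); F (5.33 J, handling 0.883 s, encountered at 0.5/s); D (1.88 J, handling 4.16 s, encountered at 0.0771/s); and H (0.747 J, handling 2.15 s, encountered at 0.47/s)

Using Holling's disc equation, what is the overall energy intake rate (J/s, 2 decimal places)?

1.00 J/s

R = Σλ_iE_i / (1 + Σλ_ih_i)
Numerator: 0.22×5.76 + 0.5×5.33 + 0.0771×1.88 + 0.47×0.747 = 4.428
Denominator: 1 + 0.22×7.57 + 0.5×0.883 + 0.0771×4.16 + 0.47×2.15 = 4.438
R = 4.428/4.438 = 0.9978 J/s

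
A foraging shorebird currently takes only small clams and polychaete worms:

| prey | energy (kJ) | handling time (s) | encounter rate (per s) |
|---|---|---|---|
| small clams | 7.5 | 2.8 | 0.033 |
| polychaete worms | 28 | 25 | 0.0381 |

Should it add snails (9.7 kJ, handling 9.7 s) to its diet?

Yes

On small clams and polychaete worms alone, R = ΣλE/(1+Σλh) = 1.314/2.045 = 0.6427 kJ/s.
Profitability of snails: 9.7/9.7 = 1 kJ/s.
1 > 0.6427, so adding snails raises the average — include it.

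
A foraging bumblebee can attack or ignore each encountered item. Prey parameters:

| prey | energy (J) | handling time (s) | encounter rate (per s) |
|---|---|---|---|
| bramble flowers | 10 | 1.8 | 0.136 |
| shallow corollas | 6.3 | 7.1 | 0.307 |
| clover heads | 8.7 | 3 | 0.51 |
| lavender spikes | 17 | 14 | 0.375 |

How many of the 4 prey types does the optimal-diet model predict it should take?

2

Rank by E/h (J/s): bramble flowers 5.56, clover heads 2.9, lavender spikes 1.21, shallow corollas 0.887. Include each in turn until the next type's E/h falls below the running intake rate.
Rate on top 1: 1.093. clover heads: 2.9 > 1.093 → include.
Rate on top 2: 2.089. lavender spikes: 1.21 < 2.089 → exclude; stop.
Optimal diet: bramble flowers, clover heads — 2 of 4 types.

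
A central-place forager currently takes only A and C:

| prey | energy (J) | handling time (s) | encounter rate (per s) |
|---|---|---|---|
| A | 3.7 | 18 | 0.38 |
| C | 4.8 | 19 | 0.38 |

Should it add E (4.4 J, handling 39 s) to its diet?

On A and C alone, R = ΣλE/(1+Σλh) = 3.23/15.06 = 0.2145 J/s.
E: E/h = 4.4/39 = 0.1128 J/s.
Since 0.1128 < R, time spent handling E is better spent searching.

No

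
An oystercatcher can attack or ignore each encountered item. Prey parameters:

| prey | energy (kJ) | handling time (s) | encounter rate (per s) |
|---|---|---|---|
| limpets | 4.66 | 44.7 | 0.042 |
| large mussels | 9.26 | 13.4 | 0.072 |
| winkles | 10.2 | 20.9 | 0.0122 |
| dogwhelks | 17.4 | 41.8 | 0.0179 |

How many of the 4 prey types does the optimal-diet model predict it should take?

E/h in descending order: large mussels 0.691, winkles 0.488, dogwhelks 0.416, limpets 0.104 kJ/s. The optimal diet is the largest prefix of this list for which every included type satisfies E_i/h_i > R on the types above it.
Rate on top 1: 0.3393. winkles: 0.488 > 0.3393 → include.
Rate on top 2: 0.3564. dogwhelks: 0.416 > 0.3564 → include.
Rate on top 3: 0.3715. limpets: 0.104 < 0.3715 → exclude; stop.
Optimal diet: large mussels, winkles, dogwhelks — 3 of 4 types.

3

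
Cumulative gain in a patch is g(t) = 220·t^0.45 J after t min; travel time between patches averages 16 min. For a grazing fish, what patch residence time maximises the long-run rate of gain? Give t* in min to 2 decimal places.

13.09 min

By the marginal value theorem, leave when the instantaneous gain rate g'(t) equals the habitat-wide average g(t)/(T + t).
g'(t) = 0.45·220·t^-0.55. Setting 0.45·220·t^-0.55 = 220·t^0.45/(16+t) gives 0.45(16+t) = t, so 0.55·t = 0.45×16.
t* = 0.45×16/0.55 = 13.09 min.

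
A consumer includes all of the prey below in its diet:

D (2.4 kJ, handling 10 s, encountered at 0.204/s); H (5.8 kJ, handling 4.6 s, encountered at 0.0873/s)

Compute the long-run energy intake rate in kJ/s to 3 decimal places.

0.289 kJ/s

R = Σλ_iE_i / (1 + Σλ_ih_i)
Numerator: 0.204×2.4 + 0.0873×5.8 = 0.9959
Denominator: 1 + 0.204×10 + 0.0873×4.6 = 3.442
R = 0.9959/3.442 = 0.2894 kJ/s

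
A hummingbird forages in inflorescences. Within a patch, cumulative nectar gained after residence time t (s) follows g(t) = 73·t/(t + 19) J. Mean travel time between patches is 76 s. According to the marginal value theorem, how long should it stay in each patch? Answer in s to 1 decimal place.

38.0 s

Maximise g(t)/(T+t): set derivative to zero → g'(t)(T+t) = g(t).
g'(t) = 73·19/(t + 19)². Setting 73·19/(t+19)² = 73t/[(t+19)(76+t)] gives 19(76+t) = t(t+19), so t² = 19×76 = 1444.
t* = √1444 = 38 s.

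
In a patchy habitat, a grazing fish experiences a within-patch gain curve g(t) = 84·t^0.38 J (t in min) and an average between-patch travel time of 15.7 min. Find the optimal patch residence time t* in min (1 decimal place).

Maximise g(t)/(T+t): set derivative to zero → g'(t)(T+t) = g(t).
g'(t) = 0.38·84·t^-0.62. Setting 0.38·84·t^-0.62 = 84·t^0.38/(15.7+t) gives 0.38(15.7+t) = t, so 0.62·t = 0.38×15.7.
t* = 0.38×15.7/0.62 = 9.623 min.

9.6 min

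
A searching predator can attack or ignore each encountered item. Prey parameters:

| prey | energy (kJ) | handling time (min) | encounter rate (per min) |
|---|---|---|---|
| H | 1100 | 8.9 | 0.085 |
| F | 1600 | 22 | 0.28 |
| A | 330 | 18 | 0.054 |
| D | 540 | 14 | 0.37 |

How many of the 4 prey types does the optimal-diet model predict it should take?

2

Profitabilities (E/h, kJ/min): H 124, F 72.7, D 38.6, A 18.3. Add prey in this order while the next type's profitability exceeds the intake rate on those already taken.
Rate on top 1: 53.23. F: 72.7 > 53.23 → include.
Rate on top 2: 68.4. D: 38.6 < 68.4 → exclude; stop.
Optimal diet: H, F — 2 of 4 types.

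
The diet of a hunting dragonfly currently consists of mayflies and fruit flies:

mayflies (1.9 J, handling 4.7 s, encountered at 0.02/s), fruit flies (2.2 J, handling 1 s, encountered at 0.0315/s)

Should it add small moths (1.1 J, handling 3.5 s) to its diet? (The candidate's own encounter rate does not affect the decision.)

Intake rate on the current diet: R = (0.02×1.9 + 0.0315×2.2) / (1 + 0.02×4.7 + 0.0315×1) = 0.1073/1.125 = 0.09534 J/s.
small moths: E/h = 1.1/3.5 = 0.3143 J/s.
Since 0.3143 > R, including small moths increases the long-run rate.

Yes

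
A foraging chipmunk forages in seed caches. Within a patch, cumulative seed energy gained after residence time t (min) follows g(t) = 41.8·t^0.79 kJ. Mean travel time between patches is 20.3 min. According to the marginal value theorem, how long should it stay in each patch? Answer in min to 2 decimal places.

Optimal t* satisfies g'(t*) = g(t*)/(T + t*).
g'(t) = 0.79·41.8·t^-0.21. Setting 0.79·41.8·t^-0.21 = 41.8·t^0.79/(20.3+t) gives 0.79(20.3+t) = t, so 0.21·t = 0.79×20.3.
t* = 0.79×20.3/0.21 = 76.37 min.

76.37 min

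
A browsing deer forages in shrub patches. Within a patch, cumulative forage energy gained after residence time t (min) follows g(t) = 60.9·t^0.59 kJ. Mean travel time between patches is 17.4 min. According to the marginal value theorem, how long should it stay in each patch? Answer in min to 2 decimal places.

Maximise g(t)/(T+t): set derivative to zero → g'(t)(T+t) = g(t).
g'(t) = 0.59·60.9·t^-0.41. Setting 0.59·60.9·t^-0.41 = 60.9·t^0.59/(17.4+t) gives 0.59(17.4+t) = t, so 0.41·t = 0.59×17.4.
t* = 0.59×17.4/0.41 = 25.04 min.

25.04 min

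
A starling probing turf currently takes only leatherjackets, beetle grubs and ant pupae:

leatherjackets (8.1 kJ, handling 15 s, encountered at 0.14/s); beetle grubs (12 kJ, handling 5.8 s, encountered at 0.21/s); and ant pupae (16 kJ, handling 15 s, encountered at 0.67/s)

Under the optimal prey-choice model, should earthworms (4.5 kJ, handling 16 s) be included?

No

Current rate: (0.14×8.1 + 0.21×12 + 0.67×16)/(1 + 0.14×15 + 0.21×5.8 + 0.67×15) = 1 kJ/s.
earthworms: E/h = 4.5/16 = 0.2812 kJ/s.
Since 0.2812 < R, time spent handling earthworms is better spent searching.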